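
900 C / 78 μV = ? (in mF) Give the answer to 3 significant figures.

11500000000 mF

(900) / (78 × 10⁻⁶) = 11.538 × 10⁶ F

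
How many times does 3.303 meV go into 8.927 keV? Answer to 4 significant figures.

(8.927e3) / (3.303e-3) = 2.7027e6

2703000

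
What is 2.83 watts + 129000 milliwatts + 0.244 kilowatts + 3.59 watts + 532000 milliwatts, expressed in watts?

In watts:
  2.83 watts → 2.83
  129000 milliwatts = 129000e-3 watts = 129
  0.244 kilowatts = 0.244e3 watts = 244
  3.59 watts → 3.59
  532000 milliwatts = 532000e-3 watts = 532
Sum: 2.83 + 129 + 244 + 3.59 + 532 = 911.42

911.42 watts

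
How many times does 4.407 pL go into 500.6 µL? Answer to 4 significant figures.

113600000

(500.6 × 10⁻⁶) / (4.407 × 10⁻¹²) = 113.59 × 10⁶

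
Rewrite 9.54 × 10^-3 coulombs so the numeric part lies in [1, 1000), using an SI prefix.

9.54 millicoulombs

= 9.54 × 10^-3 coulombs; 10^-3 is milli.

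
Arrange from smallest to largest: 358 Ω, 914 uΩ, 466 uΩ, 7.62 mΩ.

358 Ω = 358 Ω
914 uΩ = 0.000914 Ω
466 uΩ = 0.000466 Ω
7.62 mΩ = 0.00762 Ω

466 uΩ < 914 uΩ < 7.62 mΩ < 358 Ω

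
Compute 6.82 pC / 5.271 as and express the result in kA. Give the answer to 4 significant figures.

1294 kA

(6.82e-12) / (5.271e-18) = 1.29387e6 A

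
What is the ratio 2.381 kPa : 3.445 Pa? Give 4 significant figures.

(2.381 × 10^3) / (3.445) = 0.69115 × 10^3

691.1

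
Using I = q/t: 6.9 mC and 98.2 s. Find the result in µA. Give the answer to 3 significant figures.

70.3 µA

(6.9e-3) / (98.2) = 0.070265e-3 A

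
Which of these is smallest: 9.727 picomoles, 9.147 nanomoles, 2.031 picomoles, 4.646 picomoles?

2.031 picomoles

9.727 picomoles = 0.000000000009727 moles
9.147 nanomoles = 0.000000009147 moles
2.031 picomoles = 0.000000000002031 moles
4.646 picomoles = 0.000000000004646 moles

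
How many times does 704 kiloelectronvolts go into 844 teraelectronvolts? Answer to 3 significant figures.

(844 × 10¹²) / (704 × 10³) = 1.199 × 10⁹

1200000000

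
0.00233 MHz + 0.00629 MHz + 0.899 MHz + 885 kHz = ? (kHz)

1792.62 kHz

In kHz:
  0.00233 MHz = 0.00233 × 10^3 kHz = 2.33
  0.00629 MHz = 0.00629 × 10^3 kHz = 6.29
  0.899 MHz = 0.899 × 10^3 kHz = 899
  885 kHz → 885
Sum: 2.33 + 6.29 + 899 + 885 = 1792.62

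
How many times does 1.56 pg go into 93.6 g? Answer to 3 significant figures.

(93.6) / (1.56 × 10⁻¹²) = 60 × 10¹²

60000000000000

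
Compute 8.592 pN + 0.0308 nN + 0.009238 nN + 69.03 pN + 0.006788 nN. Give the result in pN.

124.448 pN

In pN:
  8.592 pN → 8.592
  0.0308 nN = 0.0308 × 10³ pN = 30.8
  0.009238 nN = 0.009238 × 10³ pN = 9.238
  69.03 pN → 69.03
  0.006788 nN = 0.006788 × 10³ pN = 6.788
Sum: 8.592 + 30.8 + 9.238 + 69.03 + 6.788 = 124.448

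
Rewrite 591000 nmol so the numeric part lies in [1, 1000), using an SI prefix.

= 591e-6 mol; 1e-6 is micro.

591 μmol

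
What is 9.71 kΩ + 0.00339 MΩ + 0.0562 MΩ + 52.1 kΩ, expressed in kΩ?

In kΩ:
  9.71 kΩ → 9.71
  0.00339 MΩ = 0.00339 × 10^3 kΩ = 3.39
  0.0562 MΩ = 0.0562 × 10^3 kΩ = 56.2
  52.1 kΩ → 52.1
Sum: 9.71 + 3.39 + 56.2 + 52.1 = 121.4

121.4 kΩ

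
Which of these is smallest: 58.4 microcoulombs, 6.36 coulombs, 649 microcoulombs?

58.4 microcoulombs

58.4 microcoulombs = 0.0000584 coulombs
6.36 coulombs = 6.36 coulombs
649 microcoulombs = 0.000649 coulombs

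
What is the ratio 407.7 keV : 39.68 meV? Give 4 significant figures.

10270000

(407.7e3) / (39.68e-3) = 10.275e6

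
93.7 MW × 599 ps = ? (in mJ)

56.1263 mJ

93.7 × 10⁶ × 599 × 10⁻¹² = 56126.3 × 10⁻⁶ J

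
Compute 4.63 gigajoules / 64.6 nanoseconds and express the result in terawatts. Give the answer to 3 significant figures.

71700 terawatts

(4.63 × 10^9) / (64.6 × 10^-9) = 0.071672 × 10^18 W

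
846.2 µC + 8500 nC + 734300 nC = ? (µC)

1589 µC

In µC:
  846.2 µC → 846.2
  8500 nC = 8500e-3 µC = 8.5
  734300 nC = 734300e-3 µC = 734.3
Sum: 846.2 + 8.5 + 734.3 = 1589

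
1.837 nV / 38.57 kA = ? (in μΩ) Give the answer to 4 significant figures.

(1.837 × 10⁻⁹) / (38.57 × 10³) = 0.0476277 × 10⁻¹² Ω

0.00000004763 μΩ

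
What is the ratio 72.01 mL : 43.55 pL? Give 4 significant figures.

1654000000

(72.01 × 10⁻³) / (43.55 × 10⁻¹²) = 1.6535 × 10⁹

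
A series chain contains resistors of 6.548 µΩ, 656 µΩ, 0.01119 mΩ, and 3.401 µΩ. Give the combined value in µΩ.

677.139 µΩ

In µΩ:
  6.548 µΩ → 6.548
  656 µΩ → 656
  0.01119 mΩ = 0.01119e3 µΩ = 11.19
  3.401 µΩ → 3.401
Sum: 6.548 + 656 + 11.19 + 3.401 = 677.139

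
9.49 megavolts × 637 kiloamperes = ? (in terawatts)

9.49 × 10⁶ × 637 × 10³ = 6045.13 × 10⁹ W

6.04513 terawatts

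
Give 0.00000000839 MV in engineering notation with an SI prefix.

8.39 mV

= 8.39e-3 V; 1e-3 is milli.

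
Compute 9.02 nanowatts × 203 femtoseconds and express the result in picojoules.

0.00000000183106 picojoules

9.02 × 10⁻⁹ × 203 × 10⁻¹⁵ = 1831.06 × 10⁻²⁴ J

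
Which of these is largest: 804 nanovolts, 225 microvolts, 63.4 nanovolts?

804 nanovolts = 0.000000804 volts
225 microvolts = 0.000225 volts
63.4 nanovolts = 0.0000000634 volts

225 microvolts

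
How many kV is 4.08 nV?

0.00000000000408 kV

nano = 10⁻⁹, kilo = 10³; factor is 10⁻¹².
4.08 × 10⁻¹² = 0.00000000000408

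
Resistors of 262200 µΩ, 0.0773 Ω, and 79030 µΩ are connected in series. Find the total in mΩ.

418.53 mΩ

In mΩ:
  262200 µΩ = 262200 × 10⁻³ mΩ = 262.2
  0.0773 Ω = 0.0773 × 10³ mΩ = 77.3
  79030 µΩ = 79030 × 10⁻³ mΩ = 79.03
Sum: 262.2 + 77.3 + 79.03 = 418.53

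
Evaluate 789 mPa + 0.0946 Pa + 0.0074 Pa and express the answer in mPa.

In mPa:
  789 mPa → 789
  0.0946 Pa = 0.0946 × 10^3 mPa = 94.6
  0.0074 Pa = 0.0074 × 10^3 mPa = 7.4
Sum: 789 + 94.6 + 7.4 = 891

891 mPa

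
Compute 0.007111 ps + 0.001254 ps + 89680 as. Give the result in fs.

98.045 fs

In fs:
  0.007111 ps = 0.007111e3 fs = 7.111
  0.001254 ps = 0.001254e3 fs = 1.254
  89680 as = 89680e-3 fs = 89.68
Sum: 7.111 + 1.254 + 89.68 = 98.045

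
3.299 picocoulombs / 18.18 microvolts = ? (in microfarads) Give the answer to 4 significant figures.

0.1815 microfarads

(3.299e-12) / (18.18e-6) = 0.181463e-6 F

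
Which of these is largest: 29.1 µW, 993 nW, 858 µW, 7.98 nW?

29.1 µW = 0.0000291 W
993 nW = 0.000000993 W
858 µW = 0.000858 W
7.98 nW = 0.00000000798 W

858 µW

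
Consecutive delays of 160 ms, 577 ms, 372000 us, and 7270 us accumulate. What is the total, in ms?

1116.27 ms

In ms:
  160 ms → 160
  577 ms → 577
  372000 us = 372000 × 10^-3 ms = 372
  7270 us = 7270 × 10^-3 ms = 7.27
Sum: 160 + 577 + 372 + 7.27 = 1116.27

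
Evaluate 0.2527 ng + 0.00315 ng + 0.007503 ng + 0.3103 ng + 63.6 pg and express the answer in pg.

637.253 pg

In pg:
  0.2527 ng = 0.2527 × 10^3 pg = 252.7
  0.00315 ng = 0.00315 × 10^3 pg = 3.15
  0.007503 ng = 0.007503 × 10^3 pg = 7.503
  0.3103 ng = 0.3103 × 10^3 pg = 310.3
  63.6 pg → 63.6
Sum: 252.7 + 3.15 + 7.503 + 310.3 + 63.6 = 637.253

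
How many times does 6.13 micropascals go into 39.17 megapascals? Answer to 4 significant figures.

(39.17 × 10^6) / (6.13 × 10^-6) = 6.3899 × 10^12

6390000000000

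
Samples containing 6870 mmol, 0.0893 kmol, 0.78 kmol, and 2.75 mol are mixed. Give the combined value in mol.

878.92 mol

In mol:
  6870 mmol = 6870 × 10^-3 mol = 6.87
  0.0893 kmol = 0.0893 × 10^3 mol = 89.3
  0.78 kmol = 0.78 × 10^3 mol = 780
  2.75 mol → 2.75
Sum: 6.87 + 89.3 + 780 + 2.75 = 878.92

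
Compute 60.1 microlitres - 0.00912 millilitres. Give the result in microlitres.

In microlitres:
  60.1 microlitres → 60.1
  0.00912 millilitres = 0.00912e3 microlitres = 9.12
Difference: 60.1 - 9.12 = 50.98

50.98 microlitres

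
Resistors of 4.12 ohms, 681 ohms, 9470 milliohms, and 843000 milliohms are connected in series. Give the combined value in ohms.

1537.59 ohms

In ohms:
  4.12 ohms → 4.12
  681 ohms → 681
  9470 milliohms = 9470 × 10^-3 ohms = 9.47
  843000 milliohms = 843000 × 10^-3 ohms = 843
Sum: 4.12 + 681 + 9.47 + 843 = 1537.59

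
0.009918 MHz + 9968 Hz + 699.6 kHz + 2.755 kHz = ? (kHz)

722.241 kHz

In kHz:
  0.009918 MHz = 0.009918 × 10^3 kHz = 9.918
  9968 Hz = 9968 × 10^-3 kHz = 9.968
  699.6 kHz → 699.6
  2.755 kHz → 2.755
Sum: 9.918 + 9.968 + 699.6 + 2.755 = 722.241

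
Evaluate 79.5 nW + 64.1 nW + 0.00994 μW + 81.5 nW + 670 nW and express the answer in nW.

In nW:
  79.5 nW → 79.5
  64.1 nW → 64.1
  0.00994 μW = 0.00994 × 10³ nW = 9.94
  81.5 nW → 81.5
  670 nW → 670
Sum: 79.5 + 64.1 + 9.94 + 81.5 + 670 = 905.04

905.04 nW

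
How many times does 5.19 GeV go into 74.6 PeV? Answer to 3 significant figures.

14400000

(74.6e15) / (5.19e9) = 14.37e6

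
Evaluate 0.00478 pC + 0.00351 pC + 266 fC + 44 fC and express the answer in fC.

In fC:
  0.00478 pC = 0.00478 × 10^3 fC = 4.78
  0.00351 pC = 0.00351 × 10^3 fC = 3.51
  266 fC → 266
  44 fC → 44
Sum: 4.78 + 3.51 + 266 + 44 = 318.29

318.29 fC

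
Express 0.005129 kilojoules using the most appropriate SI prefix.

5.129 joules

= 5.129 joules; mantissa already in [1, 1000).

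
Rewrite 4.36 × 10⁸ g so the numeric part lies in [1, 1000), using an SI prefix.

= 436 × 10⁶ g; 10⁶ is mega.

436 Mg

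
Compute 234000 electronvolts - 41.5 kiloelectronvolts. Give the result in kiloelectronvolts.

192.5 kiloelectronvolts

In kiloelectronvolts:
  234000 electronvolts = 234000 × 10^-3 kiloelectronvolts = 234
  41.5 kiloelectronvolts → 41.5
Difference: 234 - 41.5 = 192.5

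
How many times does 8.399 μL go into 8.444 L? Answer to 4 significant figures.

(8.444) / (8.399e-6) = 1.0054e6

1005000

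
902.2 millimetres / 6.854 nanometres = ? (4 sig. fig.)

(902.2 × 10⁻³) / (6.854 × 10⁻⁹) = 131.63 × 10⁶

131600000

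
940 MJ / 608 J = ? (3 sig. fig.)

(940e6) / (608) = 1.546e6

1550000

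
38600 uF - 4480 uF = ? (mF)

34.12 mF

In mF:
  38600 uF = 38600 × 10⁻³ mF = 38.6
  4480 uF = 4480 × 10⁻³ mF = 4.48
Difference: 38.6 - 4.48 = 34.12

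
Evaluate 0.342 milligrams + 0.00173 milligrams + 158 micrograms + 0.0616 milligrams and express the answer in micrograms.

563.33 micrograms

In micrograms:
  0.342 milligrams = 0.342 × 10³ micrograms = 342
  0.00173 milligrams = 0.00173 × 10³ micrograms = 1.73
  158 micrograms → 158
  0.0616 milligrams = 0.0616 × 10³ micrograms = 61.6
Sum: 342 + 1.73 + 158 + 61.6 = 563.33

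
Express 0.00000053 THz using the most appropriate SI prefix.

= 530 × 10^3 Hz; 10^3 is kilo.

530 kHz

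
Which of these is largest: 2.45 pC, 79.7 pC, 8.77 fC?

79.7 pC

2.45 pC = 0.00000000000245 C
79.7 pC = 0.0000000000797 C
8.77 fC = 0.00000000000000877 C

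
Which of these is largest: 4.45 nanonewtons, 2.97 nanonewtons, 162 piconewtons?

4.45 nanonewtons

4.45 nanonewtons = 0.00000000445 newtons
2.97 nanonewtons = 0.00000000297 newtons
162 piconewtons = 0.000000000162 newtons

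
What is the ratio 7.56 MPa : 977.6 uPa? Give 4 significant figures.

(7.56 × 10^6) / (977.6 × 10^-6) = 0.0077332 × 10^12

7733000000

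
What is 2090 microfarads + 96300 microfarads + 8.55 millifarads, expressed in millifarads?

In millifarads:
  2090 microfarads = 2090 × 10^-3 millifarads = 2.09
  96300 microfarads = 96300 × 10^-3 millifarads = 96.3
  8.55 millifarads → 8.55
Sum: 2.09 + 96.3 + 8.55 = 106.94

106.94 millifarads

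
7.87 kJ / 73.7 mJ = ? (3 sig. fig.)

(7.87 × 10³) / (73.7 × 10⁻³) = 0.1068 × 10⁶

107000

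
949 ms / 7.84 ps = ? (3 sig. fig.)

121000000000

(949 × 10⁻³) / (7.84 × 10⁻¹²) = 121 × 10⁹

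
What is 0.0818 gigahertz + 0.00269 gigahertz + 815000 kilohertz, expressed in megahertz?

899.49 megahertz

In megahertz:
  0.0818 gigahertz = 0.0818e3 megahertz = 81.8
  0.00269 gigahertz = 0.00269e3 megahertz = 2.69
  815000 kilohertz = 815000e-3 megahertz = 815
Sum: 81.8 + 2.69 + 815 = 899.49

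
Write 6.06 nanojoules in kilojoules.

0.00000000000606 kilojoules

nano = 10⁻⁹, kilo = 10³; factor is 10⁻¹².
6.06 × 10⁻¹² = 0.00000000000606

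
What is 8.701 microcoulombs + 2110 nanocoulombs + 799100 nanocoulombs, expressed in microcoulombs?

809.911 microcoulombs

In microcoulombs:
  8.701 microcoulombs → 8.701
  2110 nanocoulombs = 2110 × 10⁻³ microcoulombs = 2.11
  799100 nanocoulombs = 799100 × 10⁻³ microcoulombs = 799.1
Sum: 8.701 + 2.11 + 799.1 = 809.911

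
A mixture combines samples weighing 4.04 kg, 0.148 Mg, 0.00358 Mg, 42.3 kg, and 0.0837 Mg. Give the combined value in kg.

281.62 kg

In kg:
  4.04 kg → 4.04
  0.148 Mg = 0.148 × 10³ kg = 148
  0.00358 Mg = 0.00358 × 10³ kg = 3.58
  42.3 kg → 42.3
  0.0837 Mg = 0.0837 × 10³ kg = 83.7
Sum: 4.04 + 148 + 3.58 + 42.3 + 83.7 = 281.62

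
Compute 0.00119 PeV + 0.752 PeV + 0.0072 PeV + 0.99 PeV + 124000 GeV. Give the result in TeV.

In TeV:
  0.00119 PeV = 0.00119 × 10^3 TeV = 1.19
  0.752 PeV = 0.752 × 10^3 TeV = 752
  0.0072 PeV = 0.0072 × 10^3 TeV = 7.2
  0.99 PeV = 0.99 × 10^3 TeV = 990
  124000 GeV = 124000 × 10^-3 TeV = 124
Sum: 1.19 + 752 + 7.2 + 990 + 124 = 1874.39

1874.39 TeV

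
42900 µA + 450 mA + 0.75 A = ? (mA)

In mA:
  42900 µA = 42900e-3 mA = 42.9
  450 mA → 450
  0.75 A = 0.75e3 mA = 750
Sum: 42.9 + 450 + 750 = 1242.9

1242.9 mA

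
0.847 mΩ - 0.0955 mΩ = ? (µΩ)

751.5 µΩ

In µΩ:
  0.847 mΩ = 0.847 × 10^3 µΩ = 847
  0.0955 mΩ = 0.0955 × 10^3 µΩ = 95.5
Difference: 847 - 95.5 = 751.5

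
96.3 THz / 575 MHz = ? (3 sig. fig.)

(96.3 × 10¹²) / (575 × 10⁶) = 0.1675 × 10⁶

167000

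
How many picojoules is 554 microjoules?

micro = 10⁻⁶, pico = 10⁻¹²; factor is 10⁶.
554 × 10⁶ = 554000000

554000000 picojoules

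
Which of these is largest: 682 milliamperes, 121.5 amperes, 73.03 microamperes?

682 milliamperes = 0.682 amperes
121.5 amperes = 121.5 amperes
73.03 microamperes = 0.00007303 amperes

121.5 amperes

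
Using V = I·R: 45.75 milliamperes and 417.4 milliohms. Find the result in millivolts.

45.75 × 10^-3 × 417.4 × 10^-3 = 19096.05 × 10^-6 V

19.09605 millivolts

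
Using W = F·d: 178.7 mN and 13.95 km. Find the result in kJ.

2.492865 kJ

178.7 × 10^-3 × 13.95 × 10^3 = 2492.865 J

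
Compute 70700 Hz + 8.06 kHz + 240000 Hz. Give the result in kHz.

318.76 kHz

In kHz:
  70700 Hz = 70700e-3 kHz = 70.7
  8.06 kHz → 8.06
  240000 Hz = 240000e-3 kHz = 240
Sum: 70.7 + 8.06 + 240 = 318.76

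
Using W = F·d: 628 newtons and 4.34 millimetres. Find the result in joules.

2.72552 joules

628 × 4.34 × 10^-3 = 2725.52 × 10^-3 J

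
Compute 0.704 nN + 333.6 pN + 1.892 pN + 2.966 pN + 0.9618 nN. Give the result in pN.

2004.258 pN

In pN:
  0.704 nN = 0.704 × 10³ pN = 704
  333.6 pN → 333.6
  1.892 pN → 1.892
  2.966 pN → 2.966
  0.9618 nN = 0.9618 × 10³ pN = 961.8
Sum: 704 + 333.6 + 1.892 + 2.966 + 961.8 = 2004.258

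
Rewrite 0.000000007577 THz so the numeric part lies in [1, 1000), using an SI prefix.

7.577 kHz

= 7.577 × 10³ Hz; 10³ is kilo.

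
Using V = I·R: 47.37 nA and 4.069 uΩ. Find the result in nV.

0.00019274853 nV

47.37 × 10^-9 × 4.069 × 10^-6 = 192.74853 × 10^-15 V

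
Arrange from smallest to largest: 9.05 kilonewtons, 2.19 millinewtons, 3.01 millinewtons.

2.19 millinewtons < 3.01 millinewtons < 9.05 kilonewtons

9.05 kilonewtons = 9050 newtons
2.19 millinewtons = 0.00219 newtons
3.01 millinewtons = 0.00301 newtons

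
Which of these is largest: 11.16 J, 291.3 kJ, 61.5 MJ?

61.5 MJ

11.16 J = 11.16 J
291.3 kJ = 291300 J
61.5 MJ = 61500000 J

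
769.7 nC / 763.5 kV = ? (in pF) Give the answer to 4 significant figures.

(769.7 × 10^-9) / (763.5 × 10^3) = 1.00812 × 10^-12 F

1.008 pF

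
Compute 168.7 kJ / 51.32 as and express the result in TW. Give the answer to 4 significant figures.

3287000000 TW

(168.7 × 10^3) / (51.32 × 10^-18) = 3.28722 × 10^21 W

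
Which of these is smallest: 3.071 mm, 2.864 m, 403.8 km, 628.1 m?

3.071 mm = 0.003071 m
2.864 m = 2.864 m
403.8 km = 403800 m
628.1 m = 628.1 m

3.071 mm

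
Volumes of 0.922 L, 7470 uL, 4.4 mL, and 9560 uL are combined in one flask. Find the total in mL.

943.43 mL

In mL:
  0.922 L = 0.922 × 10³ mL = 922
  7470 uL = 7470 × 10⁻³ mL = 7.47
  4.4 mL → 4.4
  9560 uL = 9560 × 10⁻³ mL = 9.56
Sum: 922 + 7.47 + 4.4 + 9.56 = 943.43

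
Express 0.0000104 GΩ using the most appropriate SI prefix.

= 10.4e3 Ω; 1e3 is kilo.

10.4 kΩ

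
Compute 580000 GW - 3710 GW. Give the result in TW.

In TW:
  580000 GW = 580000e-3 TW = 580
  3710 GW = 3710e-3 TW = 3.71
Difference: 580 - 3.71 = 576.29

576.29 TW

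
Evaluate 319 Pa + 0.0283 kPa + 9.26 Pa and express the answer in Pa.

356.56 Pa

In Pa:
  319 Pa → 319
  0.0283 kPa = 0.0283 × 10^3 Pa = 28.3
  9.26 Pa → 9.26
Sum: 319 + 28.3 + 9.26 = 356.56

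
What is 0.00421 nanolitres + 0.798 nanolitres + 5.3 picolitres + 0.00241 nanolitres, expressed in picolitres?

809.92 picolitres

In picolitres:
  0.00421 nanolitres = 0.00421 × 10^3 picolitres = 4.21
  0.798 nanolitres = 0.798 × 10^3 picolitres = 798
  5.3 picolitres → 5.3
  0.00241 nanolitres = 0.00241 × 10^3 picolitres = 2.41
Sum: 4.21 + 798 + 5.3 + 2.41 = 809.92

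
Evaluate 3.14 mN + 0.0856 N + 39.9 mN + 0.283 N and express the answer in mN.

In mN:
  3.14 mN → 3.14
  0.0856 N = 0.0856 × 10³ mN = 85.6
  39.9 mN → 39.9
  0.283 N = 0.283 × 10³ mN = 283
Sum: 3.14 + 85.6 + 39.9 + 283 = 411.64

411.64 mN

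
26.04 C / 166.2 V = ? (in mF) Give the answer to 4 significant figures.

156.7 mF

(26.04) / (166.2) = 0.156679 F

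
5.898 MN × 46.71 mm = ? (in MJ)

5.898 × 10⁶ × 46.71 × 10⁻³ = 275.49558 × 10³ J

0.27549558 MJ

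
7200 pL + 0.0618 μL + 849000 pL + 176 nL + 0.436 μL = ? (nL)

1530 nL

In nL:
  7200 pL = 7200 × 10⁻³ nL = 7.2
  0.0618 μL = 0.0618 × 10³ nL = 61.8
  849000 pL = 849000 × 10⁻³ nL = 849
  176 nL → 176
  0.436 μL = 0.436 × 10³ nL = 436
Sum: 7.2 + 61.8 + 849 + 176 + 436 = 1530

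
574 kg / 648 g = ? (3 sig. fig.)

(574 × 10^3) / (648) = 0.8858 × 10^3

886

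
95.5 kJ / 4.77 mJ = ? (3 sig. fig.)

20000000

(95.5 × 10^3) / (4.77 × 10^-3) = 20.02 × 10^6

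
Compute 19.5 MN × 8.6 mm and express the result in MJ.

0.1677 MJ

19.5 × 10^6 × 8.6 × 10^-3 = 167.7 × 10^3 J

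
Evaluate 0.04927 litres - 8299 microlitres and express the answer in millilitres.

In millilitres:
  0.04927 litres = 0.04927 × 10³ millilitres = 49.27
  8299 microlitres = 8299 × 10⁻³ millilitres = 8.299
Difference: 49.27 - 8.299 = 40.971

40.971 millilitres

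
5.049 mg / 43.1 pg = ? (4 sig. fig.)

117100000

(5.049 × 10⁻³) / (43.1 × 10⁻¹²) = 0.11715 × 10⁹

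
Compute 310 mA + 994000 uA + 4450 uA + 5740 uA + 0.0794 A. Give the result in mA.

1393.59 mA

In mA:
  310 mA → 310
  994000 uA = 994000 × 10^-3 mA = 994
  4450 uA = 4450 × 10^-3 mA = 4.45
  5740 uA = 5740 × 10^-3 mA = 5.74
  0.0794 A = 0.0794 × 10^3 mA = 79.4
Sum: 310 + 994 + 4.45 + 5.74 + 79.4 = 1393.59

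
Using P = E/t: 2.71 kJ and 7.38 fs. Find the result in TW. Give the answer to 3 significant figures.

(2.71e3) / (7.38e-15) = 0.36721e18 W

367000 TW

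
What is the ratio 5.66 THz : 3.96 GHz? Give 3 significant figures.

1430

(5.66 × 10¹²) / (3.96 × 10⁹) = 1.429 × 10³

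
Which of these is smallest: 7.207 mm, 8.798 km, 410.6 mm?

7.207 mm = 0.007207 m
8.798 km = 8798 m
410.6 mm = 0.4106 m

7.207 mm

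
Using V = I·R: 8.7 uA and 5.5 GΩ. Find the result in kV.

47.85 kV

8.7 × 10⁻⁶ × 5.5 × 10⁹ = 47.85 × 10³ V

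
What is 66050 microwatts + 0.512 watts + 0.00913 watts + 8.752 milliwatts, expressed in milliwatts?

In milliwatts:
  66050 microwatts = 66050e-3 milliwatts = 66.05
  0.512 watts = 0.512e3 milliwatts = 512
  0.00913 watts = 0.00913e3 milliwatts = 9.13
  8.752 milliwatts → 8.752
Sum: 66.05 + 512 + 9.13 + 8.752 = 595.932

595.932 milliwatts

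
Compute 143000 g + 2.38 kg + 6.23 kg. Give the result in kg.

151.61 kg

In kg:
  143000 g = 143000 × 10^-3 kg = 143
  2.38 kg → 2.38
  6.23 kg → 6.23
Sum: 143 + 2.38 + 6.23 = 151.61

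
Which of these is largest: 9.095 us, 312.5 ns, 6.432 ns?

9.095 us = 0.000009095 s
312.5 ns = 0.0000003125 s
6.432 ns = 0.000000006432 s

9.095 us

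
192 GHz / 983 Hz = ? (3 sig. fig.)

195000000

(192 × 10⁹) / (983) = 0.1953 × 10⁹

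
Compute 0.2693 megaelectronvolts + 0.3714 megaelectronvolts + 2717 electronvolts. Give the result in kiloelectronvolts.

In kiloelectronvolts:
  0.2693 megaelectronvolts = 0.2693 × 10³ kiloelectronvolts = 269.3
  0.3714 megaelectronvolts = 0.3714 × 10³ kiloelectronvolts = 371.4
  2717 electronvolts = 2717 × 10⁻³ kiloelectronvolts = 2.717
Sum: 269.3 + 371.4 + 2.717 = 643.417

643.417 kiloelectronvolts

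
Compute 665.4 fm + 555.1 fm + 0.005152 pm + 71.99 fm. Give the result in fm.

1297.642 fm

In fm:
  665.4 fm → 665.4
  555.1 fm → 555.1
  0.005152 pm = 0.005152 × 10^3 fm = 5.152
  71.99 fm → 71.99
Sum: 665.4 + 555.1 + 5.152 + 71.99 = 1297.642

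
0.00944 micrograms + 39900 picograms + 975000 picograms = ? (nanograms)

1024.34 nanograms

In nanograms:
  0.00944 micrograms = 0.00944 × 10^3 nanograms = 9.44
  39900 picograms = 39900 × 10^-3 nanograms = 39.9
  975000 picograms = 975000 × 10^-3 nanograms = 975
Sum: 9.44 + 39.9 + 975 = 1024.34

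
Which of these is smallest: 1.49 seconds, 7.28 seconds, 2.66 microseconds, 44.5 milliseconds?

1.49 seconds = 1.49 seconds
7.28 seconds = 7.28 seconds
2.66 microseconds = 0.00000266 seconds
44.5 milliseconds = 0.0445 seconds

2.66 microseconds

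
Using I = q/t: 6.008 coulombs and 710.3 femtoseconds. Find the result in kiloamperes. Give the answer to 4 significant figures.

8458000000 kiloamperes

(6.008) / (710.3 × 10^-15) = 0.0084584 × 10^15 A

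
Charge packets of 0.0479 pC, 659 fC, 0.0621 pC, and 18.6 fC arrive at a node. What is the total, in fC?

In fC:
  0.0479 pC = 0.0479 × 10^3 fC = 47.9
  659 fC → 659
  0.0621 pC = 0.0621 × 10^3 fC = 62.1
  18.6 fC → 18.6
Sum: 47.9 + 659 + 62.1 + 18.6 = 787.6

787.6 fC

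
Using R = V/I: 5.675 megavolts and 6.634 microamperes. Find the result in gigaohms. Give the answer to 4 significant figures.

855.4 gigaohms

(5.675e6) / (6.634e-6) = 0.855442e12 Ω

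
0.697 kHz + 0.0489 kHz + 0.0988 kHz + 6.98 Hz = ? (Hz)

In Hz:
  0.697 kHz = 0.697e3 Hz = 697
  0.0489 kHz = 0.0489e3 Hz = 48.9
  0.0988 kHz = 0.0988e3 Hz = 98.8
  6.98 Hz → 6.98
Sum: 697 + 48.9 + 98.8 + 6.98 = 851.68

851.68 Hz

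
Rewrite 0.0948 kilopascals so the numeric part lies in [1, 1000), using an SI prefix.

94.8 pascals

= 94.8 pascals; mantissa already in [1, 1000).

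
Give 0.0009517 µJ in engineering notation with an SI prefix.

= 951.7e-12 J; 1e-12 is pico.

951.7 pJ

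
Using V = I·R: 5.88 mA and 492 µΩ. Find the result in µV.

2.89296 µV

5.88 × 10⁻³ × 492 × 10⁻⁶ = 2892.96 × 10⁻⁹ V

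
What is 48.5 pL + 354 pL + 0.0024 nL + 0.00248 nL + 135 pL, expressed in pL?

542.38 pL

In pL:
  48.5 pL → 48.5
  354 pL → 354
  0.0024 nL = 0.0024 × 10³ pL = 2.4
  0.00248 nL = 0.00248 × 10³ pL = 2.48
  135 pL → 135
Sum: 48.5 + 354 + 2.4 + 2.48 + 135 = 542.38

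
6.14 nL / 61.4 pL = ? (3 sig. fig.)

(6.14e-9) / (61.4e-12) = 0.1e3

100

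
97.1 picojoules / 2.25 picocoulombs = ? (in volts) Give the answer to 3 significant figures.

43.2 volts

(97.1 × 10^-12) / (2.25 × 10^-12) = 43.156 V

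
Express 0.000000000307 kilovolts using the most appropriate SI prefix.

307 nanovolts

= 307e-9 volts; 1e-9 is nano.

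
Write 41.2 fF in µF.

femto = 1e-15, micro = 1e-6; factor is 1e-9.
41.2 × 1e-9 = 0.0000000412

0.0000000412 µF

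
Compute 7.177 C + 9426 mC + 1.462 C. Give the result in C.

18.065 C

In C:
  7.177 C → 7.177
  9426 mC = 9426 × 10^-3 C = 9.426
  1.462 C → 1.462
Sum: 7.177 + 9.426 + 1.462 = 18.065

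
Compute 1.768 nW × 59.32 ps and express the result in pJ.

1.768 × 10⁻⁹ × 59.32 × 10⁻¹² = 104.87776 × 10⁻²¹ J

0.00000010487776 pJ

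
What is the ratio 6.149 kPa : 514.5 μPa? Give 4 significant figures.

(6.149 × 10³) / (514.5 × 10⁻⁶) = 0.011951 × 10⁹

11950000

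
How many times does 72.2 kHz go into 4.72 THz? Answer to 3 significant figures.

65400000

(4.72e12) / (72.2e3) = 0.06537e9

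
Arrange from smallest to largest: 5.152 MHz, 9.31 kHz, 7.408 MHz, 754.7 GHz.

9.31 kHz < 5.152 MHz < 7.408 MHz < 754.7 GHz

5.152 MHz = 5152000 Hz
9.31 kHz = 9310 Hz
7.408 MHz = 7408000 Hz
754.7 GHz = 754700000000 Hz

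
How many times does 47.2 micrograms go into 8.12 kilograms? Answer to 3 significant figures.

(8.12 × 10³) / (47.2 × 10⁻⁶) = 0.172 × 10⁹

172000000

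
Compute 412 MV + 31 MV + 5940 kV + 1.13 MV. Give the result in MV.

In MV:
  412 MV → 412
  31 MV → 31
  5940 kV = 5940e-3 MV = 5.94
  1.13 MV → 1.13
Sum: 412 + 31 + 5.94 + 1.13 = 450.07

450.07 MV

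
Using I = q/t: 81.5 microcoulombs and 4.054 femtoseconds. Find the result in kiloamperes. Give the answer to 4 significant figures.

(81.5e-6) / (4.054e-15) = 20.1036e9 A

20100000 kiloamperes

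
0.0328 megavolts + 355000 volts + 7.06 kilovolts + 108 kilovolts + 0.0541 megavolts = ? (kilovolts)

556.96 kilovolts

In kilovolts:
  0.0328 megavolts = 0.0328 × 10^3 kilovolts = 32.8
  355000 volts = 355000 × 10^-3 kilovolts = 355
  7.06 kilovolts → 7.06
  108 kilovolts → 108
  0.0541 megavolts = 0.0541 × 10^3 kilovolts = 54.1
Sum: 32.8 + 355 + 7.06 + 108 + 54.1 = 556.96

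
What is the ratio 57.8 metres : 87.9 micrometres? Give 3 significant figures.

658000

(57.8) / (87.9e-6) = 0.6576e6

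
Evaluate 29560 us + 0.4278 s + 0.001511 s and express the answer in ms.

458.871 ms

In ms:
  29560 us = 29560 × 10⁻³ ms = 29.56
  0.4278 s = 0.4278 × 10³ ms = 427.8
  0.001511 s = 0.001511 × 10³ ms = 1.511
Sum: 29.56 + 427.8 + 1.511 = 458.871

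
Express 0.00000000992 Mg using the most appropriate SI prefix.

= 9.92e-3 g; 1e-3 is milli.

9.92 mg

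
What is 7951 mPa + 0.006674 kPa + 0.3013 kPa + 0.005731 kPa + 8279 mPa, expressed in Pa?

In Pa:
  7951 mPa = 7951 × 10⁻³ Pa = 7.951
  0.006674 kPa = 0.006674 × 10³ Pa = 6.674
  0.3013 kPa = 0.3013 × 10³ Pa = 301.3
  0.005731 kPa = 0.005731 × 10³ Pa = 5.731
  8279 mPa = 8279 × 10⁻³ Pa = 8.279
Sum: 7.951 + 6.674 + 301.3 + 5.731 + 8.279 = 329.935

329.935 Pa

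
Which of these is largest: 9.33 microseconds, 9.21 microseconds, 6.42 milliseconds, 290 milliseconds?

9.33 microseconds = 0.00000933 seconds
9.21 microseconds = 0.00000921 seconds
6.42 milliseconds = 0.00642 seconds
290 milliseconds = 0.29 seconds

290 milliseconds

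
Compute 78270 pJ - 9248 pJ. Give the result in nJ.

In nJ:
  78270 pJ = 78270 × 10^-3 nJ = 78.27
  9248 pJ = 9248 × 10^-3 nJ = 9.248
Difference: 78.27 - 9.248 = 69.022

69.022 nJ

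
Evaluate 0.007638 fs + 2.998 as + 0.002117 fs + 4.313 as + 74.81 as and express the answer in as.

In as:
  0.007638 fs = 0.007638 × 10³ as = 7.638
  2.998 as → 2.998
  0.002117 fs = 0.002117 × 10³ as = 2.117
  4.313 as → 4.313
  74.81 as → 74.81
Sum: 7.638 + 2.998 + 2.117 + 4.313 + 74.81 = 91.876

91.876 as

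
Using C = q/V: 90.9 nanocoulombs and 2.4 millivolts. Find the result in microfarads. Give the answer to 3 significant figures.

37.9 microfarads

(90.9e-9) / (2.4e-3) = 37.875e-6 F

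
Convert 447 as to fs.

atto = 1e-18, femto = 1e-15; factor is 1e-3.
447 × 1e-3 = 0.447

0.447 fs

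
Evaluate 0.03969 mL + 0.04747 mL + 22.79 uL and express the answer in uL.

109.95 uL

In uL:
  0.03969 mL = 0.03969e3 uL = 39.69
  0.04747 mL = 0.04747e3 uL = 47.47
  22.79 uL → 22.79
Sum: 39.69 + 47.47 + 22.79 = 109.95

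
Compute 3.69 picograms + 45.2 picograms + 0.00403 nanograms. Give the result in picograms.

52.92 picograms

In picograms:
  3.69 picograms → 3.69
  45.2 picograms → 45.2
  0.00403 nanograms = 0.00403 × 10^3 picograms = 4.03
Sum: 3.69 + 45.2 + 4.03 = 52.92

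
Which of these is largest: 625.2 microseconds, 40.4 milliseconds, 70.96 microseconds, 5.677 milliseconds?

625.2 microseconds = 0.0006252 seconds
40.4 milliseconds = 0.0404 seconds
70.96 microseconds = 0.00007096 seconds
5.677 milliseconds = 0.005677 seconds

40.4 milliseconds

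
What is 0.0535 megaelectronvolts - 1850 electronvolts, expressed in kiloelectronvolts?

51.65 kiloelectronvolts

In kiloelectronvolts:
  0.0535 megaelectronvolts = 0.0535e3 kiloelectronvolts = 53.5
  1850 electronvolts = 1850e-3 kiloelectronvolts = 1.85
Difference: 53.5 - 1.85 = 51.65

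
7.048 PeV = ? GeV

7048000 GeV

peta = 10^15, giga = 10^9; factor is 10^6.
7.048 × 10^6 = 7048000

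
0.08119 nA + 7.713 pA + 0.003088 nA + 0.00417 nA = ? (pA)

In pA:
  0.08119 nA = 0.08119 × 10^3 pA = 81.19
  7.713 pA → 7.713
  0.003088 nA = 0.003088 × 10^3 pA = 3.088
  0.00417 nA = 0.00417 × 10^3 pA = 4.17
Sum: 81.19 + 7.713 + 3.088 + 4.17 = 96.161

96.161 pA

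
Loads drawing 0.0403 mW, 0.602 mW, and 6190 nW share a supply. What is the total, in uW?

648.49 uW

In uW:
  0.0403 mW = 0.0403 × 10^3 uW = 40.3
  0.602 mW = 0.602 × 10^3 uW = 602
  6190 nW = 6190 × 10^-3 uW = 6.19
Sum: 40.3 + 602 + 6.19 = 648.49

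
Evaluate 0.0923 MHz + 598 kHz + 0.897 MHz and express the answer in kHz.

In kHz:
  0.0923 MHz = 0.0923 × 10^3 kHz = 92.3
  598 kHz → 598
  0.897 MHz = 0.897 × 10^3 kHz = 897
Sum: 92.3 + 598 + 897 = 1587.3

1587.3 kHz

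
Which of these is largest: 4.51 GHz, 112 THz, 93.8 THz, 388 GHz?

112 THz

4.51 GHz = 4510000000 Hz
112 THz = 112000000000000 Hz
93.8 THz = 93800000000000 Hz
388 GHz = 388000000000 Hz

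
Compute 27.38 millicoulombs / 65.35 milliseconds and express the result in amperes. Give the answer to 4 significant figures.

0.4190 amperes

(27.38 × 10⁻³) / (65.35 × 10⁻³) = 0.418975 A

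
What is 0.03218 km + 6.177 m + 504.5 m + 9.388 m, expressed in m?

In m:
  0.03218 km = 0.03218e3 m = 32.18
  6.177 m → 6.177
  504.5 m → 504.5
  9.388 m → 9.388
Sum: 32.18 + 6.177 + 504.5 + 9.388 = 552.245

552.245 m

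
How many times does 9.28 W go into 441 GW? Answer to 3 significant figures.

(441e9) / (9.28) = 47.52e9

47500000000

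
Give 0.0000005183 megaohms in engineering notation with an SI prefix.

= 518.3 × 10^-3 ohms; 10^-3 is milli.

518.3 milliohms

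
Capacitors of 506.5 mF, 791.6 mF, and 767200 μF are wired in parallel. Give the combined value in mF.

In mF:
  506.5 mF → 506.5
  791.6 mF → 791.6
  767200 μF = 767200 × 10⁻³ mF = 767.2
Sum: 506.5 + 791.6 + 767.2 = 2065.3

2065.3 mF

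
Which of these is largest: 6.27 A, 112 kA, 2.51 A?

112 kA

6.27 A = 6.27 A
112 kA = 112000 A
2.51 A = 2.51 A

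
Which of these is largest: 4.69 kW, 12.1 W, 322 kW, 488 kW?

488 kW

4.69 kW = 4690 W
12.1 W = 12.1 W
322 kW = 322000 W
488 kW = 488000 W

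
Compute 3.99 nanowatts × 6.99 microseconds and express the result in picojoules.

0.0278901 picojoules

3.99 × 10^-9 × 6.99 × 10^-6 = 27.8901 × 10^-15 J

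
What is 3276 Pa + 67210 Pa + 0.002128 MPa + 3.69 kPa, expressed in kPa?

In kPa:
  3276 Pa = 3276e-3 kPa = 3.276
  67210 Pa = 67210e-3 kPa = 67.21
  0.002128 MPa = 0.002128e3 kPa = 2.128
  3.69 kPa → 3.69
Sum: 3.276 + 67.21 + 2.128 + 3.69 = 76.304

76.304 kPa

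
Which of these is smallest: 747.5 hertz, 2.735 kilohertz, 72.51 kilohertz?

747.5 hertz = 747.5 hertz
2.735 kilohertz = 2735 hertz
72.51 kilohertz = 72510 hertz

747.5 hertz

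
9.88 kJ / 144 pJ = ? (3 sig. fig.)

68600000000000

(9.88 × 10³) / (144 × 10⁻¹²) = 0.06861 × 10¹⁵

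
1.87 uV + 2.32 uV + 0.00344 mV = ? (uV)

In uV:
  1.87 uV → 1.87
  2.32 uV → 2.32
  0.00344 mV = 0.00344 × 10³ uV = 3.44
Sum: 1.87 + 2.32 + 3.44 = 7.63

7.63 uV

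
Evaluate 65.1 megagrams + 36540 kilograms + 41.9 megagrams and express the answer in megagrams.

In megagrams:
  65.1 megagrams → 65.1
  36540 kilograms = 36540e-3 megagrams = 36.54
  41.9 megagrams → 41.9
Sum: 65.1 + 36.54 + 41.9 = 143.54

143.54 megagrams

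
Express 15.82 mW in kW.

milli = 10^-3, kilo = 10^3; factor is 10^-6.
15.82 × 10^-6 = 0.00001582

0.00001582 kW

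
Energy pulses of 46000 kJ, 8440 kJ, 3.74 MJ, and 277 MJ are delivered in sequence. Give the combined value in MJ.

335.18 MJ

In MJ:
  46000 kJ = 46000 × 10⁻³ MJ = 46
  8440 kJ = 8440 × 10⁻³ MJ = 8.44
  3.74 MJ → 3.74
  277 MJ → 277
Sum: 46 + 8.44 + 3.74 + 277 = 335.18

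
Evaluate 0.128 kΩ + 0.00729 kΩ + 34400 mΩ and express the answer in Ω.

In Ω:
  0.128 kΩ = 0.128e3 Ω = 128
  0.00729 kΩ = 0.00729e3 Ω = 7.29
  34400 mΩ = 34400e-3 Ω = 34.4
Sum: 128 + 7.29 + 34.4 = 169.69

169.69 Ω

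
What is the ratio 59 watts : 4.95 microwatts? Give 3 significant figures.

11900000

(59) / (4.95e-6) = 11.92e6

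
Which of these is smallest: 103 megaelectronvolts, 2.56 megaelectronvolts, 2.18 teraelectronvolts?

103 megaelectronvolts = 103000000 electronvolts
2.56 megaelectronvolts = 2560000 electronvolts
2.18 teraelectronvolts = 2180000000000 electronvolts

2.56 megaelectronvolts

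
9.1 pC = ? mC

pico = 1e-12, milli = 1e-3; factor is 1e-9.
9.1 × 1e-9 = 0.0000000091

0.0000000091 mC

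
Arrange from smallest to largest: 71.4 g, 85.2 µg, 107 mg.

71.4 g = 71.4 g
85.2 µg = 0.0000852 g
107 mg = 0.107 g

85.2 µg < 107 mg < 71.4 g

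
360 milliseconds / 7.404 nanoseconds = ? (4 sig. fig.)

48620000

(360 × 10⁻³) / (7.404 × 10⁻⁹) = 48.622 × 10⁶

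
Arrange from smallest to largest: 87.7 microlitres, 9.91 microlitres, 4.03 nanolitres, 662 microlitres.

4.03 nanolitres < 9.91 microlitres < 87.7 microlitres < 662 microlitres

87.7 microlitres = 0.0000877 litres
9.91 microlitres = 0.00000991 litres
4.03 nanolitres = 0.00000000403 litres
662 microlitres = 0.000662 litres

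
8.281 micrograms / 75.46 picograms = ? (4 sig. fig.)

109700

(8.281e-6) / (75.46e-12) = 0.10974e6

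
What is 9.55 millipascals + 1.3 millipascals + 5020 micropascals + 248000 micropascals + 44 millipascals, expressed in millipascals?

In millipascals:
  9.55 millipascals → 9.55
  1.3 millipascals → 1.3
  5020 micropascals = 5020e-3 millipascals = 5.02
  248000 micropascals = 248000e-3 millipascals = 248
  44 millipascals → 44
Sum: 9.55 + 1.3 + 5.02 + 248 + 44 = 307.87

307.87 millipascals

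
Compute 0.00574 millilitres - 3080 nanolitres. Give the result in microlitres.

2.66 microlitres

In microlitres:
  0.00574 millilitres = 0.00574 × 10^3 microlitres = 5.74
  3080 nanolitres = 3080 × 10^-3 microlitres = 3.08
Difference: 5.74 - 3.08 = 2.66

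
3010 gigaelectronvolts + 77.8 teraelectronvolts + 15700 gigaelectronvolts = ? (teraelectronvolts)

96.51 teraelectronvolts

In teraelectronvolts:
  3010 gigaelectronvolts = 3010 × 10⁻³ teraelectronvolts = 3.01
  77.8 teraelectronvolts → 77.8
  15700 gigaelectronvolts = 15700 × 10⁻³ teraelectronvolts = 15.7
Sum: 3.01 + 77.8 + 15.7 = 96.51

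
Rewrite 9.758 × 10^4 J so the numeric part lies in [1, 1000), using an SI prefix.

97.58 kJ

= 97.58 × 10^3 J; 10^3 is kilo.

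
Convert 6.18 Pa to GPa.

0.00000000618 GPa

(no prefix) = 10^0, giga = 10^9; factor is 10^-9.
6.18 × 10^-9 = 0.00000000618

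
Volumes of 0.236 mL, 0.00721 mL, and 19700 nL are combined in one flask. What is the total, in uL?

262.91 uL

In uL:
  0.236 mL = 0.236e3 uL = 236
  0.00721 mL = 0.00721e3 uL = 7.21
  19700 nL = 19700e-3 uL = 19.7
Sum: 236 + 7.21 + 19.7 = 262.91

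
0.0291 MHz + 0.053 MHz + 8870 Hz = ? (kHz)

90.97 kHz

In kHz:
  0.0291 MHz = 0.0291 × 10³ kHz = 29.1
  0.053 MHz = 0.053 × 10³ kHz = 53
  8870 Hz = 8870 × 10⁻³ kHz = 8.87
Sum: 29.1 + 53 + 8.87 = 90.97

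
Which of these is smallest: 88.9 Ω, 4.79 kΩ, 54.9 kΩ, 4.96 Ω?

88.9 Ω = 88.9 Ω
4.79 kΩ = 4790 Ω
54.9 kΩ = 54900 Ω
4.96 Ω = 4.96 Ω

4.96 Ω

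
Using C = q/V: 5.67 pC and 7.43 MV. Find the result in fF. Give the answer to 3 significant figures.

0.000763 fF

(5.67 × 10⁻¹²) / (7.43 × 10⁶) = 0.76312 × 10⁻¹⁸ F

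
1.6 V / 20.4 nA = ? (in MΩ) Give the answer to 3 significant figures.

(1.6) / (20.4e-9) = 0.078431e9 Ω

78.4 MΩ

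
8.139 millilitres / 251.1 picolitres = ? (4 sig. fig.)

32410000

(8.139 × 10⁻³) / (251.1 × 10⁻¹²) = 0.032413 × 10⁹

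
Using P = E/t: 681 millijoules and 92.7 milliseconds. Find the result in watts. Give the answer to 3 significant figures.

(681e-3) / (92.7e-3) = 7.3463 W

7.35 watts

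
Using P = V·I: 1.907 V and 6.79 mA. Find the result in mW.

12.94853 mW

1.907 × 6.79 × 10⁻³ = 12.94853 × 10⁻³ W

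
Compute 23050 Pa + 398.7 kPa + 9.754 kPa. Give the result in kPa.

In kPa:
  23050 Pa = 23050 × 10^-3 kPa = 23.05
  398.7 kPa → 398.7
  9.754 kPa → 9.754
Sum: 23.05 + 398.7 + 9.754 = 431.504

431.504 kPa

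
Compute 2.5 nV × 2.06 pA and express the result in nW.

0.00000000000515 nW

2.5 × 10⁻⁹ × 2.06 × 10⁻¹² = 5.15 × 10⁻²¹ W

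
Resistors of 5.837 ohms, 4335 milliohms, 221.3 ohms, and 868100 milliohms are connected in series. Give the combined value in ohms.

In ohms:
  5.837 ohms → 5.837
  4335 milliohms = 4335e-3 ohms = 4.335
  221.3 ohms → 221.3
  868100 milliohms = 868100e-3 ohms = 868.1
Sum: 5.837 + 4.335 + 221.3 + 868.1 = 1099.572

1099.572 ohms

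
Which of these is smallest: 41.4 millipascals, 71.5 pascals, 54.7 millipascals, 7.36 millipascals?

41.4 millipascals = 0.0414 pascals
71.5 pascals = 71.5 pascals
54.7 millipascals = 0.0547 pascals
7.36 millipascals = 0.00736 pascals

7.36 millipascals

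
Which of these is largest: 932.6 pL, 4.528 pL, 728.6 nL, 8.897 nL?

728.6 nL

932.6 pL = 0.0000000009326 L
4.528 pL = 0.000000000004528 L
728.6 nL = 0.0000007286 L
8.897 nL = 0.000000008897 L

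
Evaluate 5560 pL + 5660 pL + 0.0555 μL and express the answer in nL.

66.72 nL

In nL:
  5560 pL = 5560 × 10⁻³ nL = 5.56
  5660 pL = 5660 × 10⁻³ nL = 5.66
  0.0555 μL = 0.0555 × 10³ nL = 55.5
Sum: 5.56 + 5.66 + 55.5 = 66.72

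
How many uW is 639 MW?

mega = 10⁶, micro = 10⁻⁶; factor is 10¹².
639 × 10¹² = 639000000000000

639000000000000 uW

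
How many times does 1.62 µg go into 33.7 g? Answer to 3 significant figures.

(33.7) / (1.62 × 10^-6) = 20.8 × 10^6

20800000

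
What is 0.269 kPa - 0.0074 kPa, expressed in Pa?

In Pa:
  0.269 kPa = 0.269 × 10³ Pa = 269
  0.0074 kPa = 0.0074 × 10³ Pa = 7.4
Difference: 269 - 7.4 = 261.6

261.6 Pa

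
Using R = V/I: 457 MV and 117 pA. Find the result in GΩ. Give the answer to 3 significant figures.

3910000000 GΩ

(457 × 10^6) / (117 × 10^-12) = 3.906 × 10^18 Ω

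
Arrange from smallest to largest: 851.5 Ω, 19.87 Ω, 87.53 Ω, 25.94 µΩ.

851.5 Ω = 851.5 Ω
19.87 Ω = 19.87 Ω
87.53 Ω = 87.53 Ω
25.94 µΩ = 0.00002594 Ω

25.94 µΩ < 19.87 Ω < 87.53 Ω < 851.5 Ω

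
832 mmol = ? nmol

milli = 10^-3, nano = 10^-9; factor is 10^6.
832 × 10^6 = 832000000

832000000 nmol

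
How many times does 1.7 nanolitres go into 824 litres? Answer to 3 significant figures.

(824) / (1.7 × 10^-9) = 484.7 × 10^9

485000000000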